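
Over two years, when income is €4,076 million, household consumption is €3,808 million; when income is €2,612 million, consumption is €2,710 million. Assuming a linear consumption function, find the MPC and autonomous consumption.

MPC = 0.75; a = 751

MPC = ΔC/ΔY = (3808 − 2710)/(4076 − 2612) = 1098/1464 = 0.75
a = C − MPC·Y = 2710 − 0.75(2612) = 2710 − 1959 = 751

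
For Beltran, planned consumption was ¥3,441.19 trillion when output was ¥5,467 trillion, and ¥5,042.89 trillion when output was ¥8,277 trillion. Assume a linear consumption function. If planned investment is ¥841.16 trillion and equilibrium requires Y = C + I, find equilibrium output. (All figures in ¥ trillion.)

MPC = (5042.89 − 3441.19)/(8277 − 5467) = 1601.7/2810 = 0.57
a = 3441.19 − 0.57(5467) = 325
Equilibrium: Y = 325 + 0.57Y + 841.16
0.43Y = 1166.16, so Y = 1166.16/0.43 = 2712

Y = 2712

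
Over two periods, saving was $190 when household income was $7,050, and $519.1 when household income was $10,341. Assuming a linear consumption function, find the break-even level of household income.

Y = 5150

MPS = ΔS/ΔY = (519.1 − 190)/(10341 − 7050) = 329.1/3291 = 0.1
MPC = 1 − MPS = 0.9
From S(7050) = 190: −a + 0.1(7050) = 190, so a = 705 − 190 = 515
Break-even (S = 0): Y = a/MPS = 515/0.1 = 5150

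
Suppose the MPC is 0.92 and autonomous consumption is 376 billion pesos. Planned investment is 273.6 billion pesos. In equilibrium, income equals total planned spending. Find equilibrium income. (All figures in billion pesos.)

Y = 8120

Y = C + I = 376 + 0.92Y + 273.6
Y − 0.92Y = 649.6
0.08Y = 649.6, so Y = 649.6/0.08 = 8120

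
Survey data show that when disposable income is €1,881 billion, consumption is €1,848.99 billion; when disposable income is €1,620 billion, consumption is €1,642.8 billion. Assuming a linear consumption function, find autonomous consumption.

a = 363

MPC = ΔC/ΔY = (1848.99 − 1642.8)/(1881 − 1620) = 206.19/261 = 0.79
a = C − MPC·Y = 1642.8 − 0.79(1620) = 1642.8 − 1279.8 = 363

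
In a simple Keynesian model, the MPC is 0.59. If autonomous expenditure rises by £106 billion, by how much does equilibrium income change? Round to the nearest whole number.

The multiplier is 1/(1 − MPC) = 1/0.41.
ΔY = 106/0.41 = 258.54 ≈ 259

ΔY ≈ 259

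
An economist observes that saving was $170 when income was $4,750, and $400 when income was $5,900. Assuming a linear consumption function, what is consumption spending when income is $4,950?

MPS = ΔS/ΔY = (400 − 170)/(5900 − 4750) = 230/1150 = 0.2
MPC = 1 − MPS = 0.8
Autonomous saving = 170 − 0.2(4750) = -780, so a = 780
C = 780 + 0.8(4950) = 780 + 3960 = 4740

C = 4740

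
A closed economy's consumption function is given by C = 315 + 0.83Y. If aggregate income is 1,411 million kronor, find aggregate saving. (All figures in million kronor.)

C = 315 + 0.83(1411) = 315 + 1171.13 = 1486.13
S = Y − C = 1411 − 1486.13 = -75.13

S = -75.13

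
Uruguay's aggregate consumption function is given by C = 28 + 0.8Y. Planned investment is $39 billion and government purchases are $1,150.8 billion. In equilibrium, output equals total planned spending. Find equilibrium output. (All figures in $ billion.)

Y = 6089

Y = C + I + G = 28 + 0.8Y + 39 + 1150.8
Y − 0.8Y = 1217.8
0.2Y = 1217.8, so Y = 1217.8/0.2 = 6089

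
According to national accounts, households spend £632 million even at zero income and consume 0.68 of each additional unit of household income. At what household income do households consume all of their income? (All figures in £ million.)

Y = 1975

At break-even, C = Y: 632 + 0.68Y = Y
0.32Y = 632, so Y = 632/0.32 = 1975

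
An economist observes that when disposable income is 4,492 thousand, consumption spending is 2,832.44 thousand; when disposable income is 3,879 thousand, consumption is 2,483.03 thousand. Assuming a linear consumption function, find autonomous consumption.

MPC = ΔC/ΔY = (2832.44 − 2483.03)/(4492 − 3879) = 349.41/613 = 0.57
a = C − MPC·Y = 2483.03 − 0.57(3879) = 2483.03 − 2211.03 = 272

a = 272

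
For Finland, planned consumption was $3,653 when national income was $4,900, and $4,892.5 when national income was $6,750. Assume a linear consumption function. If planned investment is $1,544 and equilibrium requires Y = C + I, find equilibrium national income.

Y = 5800

MPC = (4892.5 − 3653)/(6750 − 4900) = 1239.5/1850 = 0.67
a = 3653 − 0.67(4900) = 370
Equilibrium: Y = 370 + 0.67Y + 1544
0.33Y = 1914, so Y = 1914/0.33 = 5800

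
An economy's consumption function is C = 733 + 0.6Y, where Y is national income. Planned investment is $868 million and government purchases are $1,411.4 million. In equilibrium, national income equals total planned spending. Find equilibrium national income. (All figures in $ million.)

Y = C + I + G = 733 + 0.6Y + 868 + 1411.4
Y − 0.6Y = 3012.4
0.4Y = 3012.4, so Y = 3012.4/0.4 = 7531

Y = 7531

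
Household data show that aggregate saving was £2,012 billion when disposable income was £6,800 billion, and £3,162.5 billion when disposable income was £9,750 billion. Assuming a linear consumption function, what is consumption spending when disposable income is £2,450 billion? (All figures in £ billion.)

C = 2134.5

MPS = ΔS/ΔY = (3162.5 − 2012)/(9750 − 6800) = 1150.5/2950 = 0.39
MPC = 1 − MPS = 0.61
Autonomous saving = 2012 − 0.39(6800) = -640, so a = 640
C = 640 + 0.61(2450) = 640 + 1494.5 = 2134.5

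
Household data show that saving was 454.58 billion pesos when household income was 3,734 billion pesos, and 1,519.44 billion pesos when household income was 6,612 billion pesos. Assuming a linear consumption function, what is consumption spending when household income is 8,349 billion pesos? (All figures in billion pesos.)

C = 6186.87

MPS = ΔS/ΔY = (1519.44 − 454.58)/(6612 − 3734) = 1064.86/2878 = 0.37
MPC = 1 − MPS = 0.63
Autonomous saving = 454.58 − 0.37(3734) = -927, so a = 927
C = 927 + 0.63(8349) = 927 + 5259.87 = 6186.87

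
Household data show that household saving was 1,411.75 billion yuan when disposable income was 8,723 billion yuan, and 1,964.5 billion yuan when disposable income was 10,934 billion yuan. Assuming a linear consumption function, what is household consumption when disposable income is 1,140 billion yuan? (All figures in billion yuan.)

MPS = ΔS/ΔY = (1964.5 − 1411.75)/(10934 − 8723) = 552.75/2211 = 0.25
MPC = 1 − MPS = 0.75
Autonomous saving = 1411.75 − 0.25(8723) = -769, so a = 769
C = 769 + 0.75(1140) = 769 + 855 = 1624

C = 1624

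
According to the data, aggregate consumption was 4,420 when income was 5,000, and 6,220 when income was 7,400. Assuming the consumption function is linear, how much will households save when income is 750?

S = -482.5

MPC = (6220 − 4420)/(7400 − 5000) = 1800/2400 = 0.75
a = 4420 − 0.75(5000) = 4420 − 3750 = 670
C = 670 + 0.75(750) = 1232.5
S = 750 − 1232.5 = -482.5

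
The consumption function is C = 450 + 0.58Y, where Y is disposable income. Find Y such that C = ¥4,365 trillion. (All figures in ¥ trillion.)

450 + 0.58Y = 4365
0.58Y = 3915, so Y = 3915/0.58 = 6750

Y = 6750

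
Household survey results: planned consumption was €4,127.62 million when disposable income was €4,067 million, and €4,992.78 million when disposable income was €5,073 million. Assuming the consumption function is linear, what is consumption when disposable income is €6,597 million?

C = 6303.42

MPC = (4992.78 − 4127.62)/(5073 − 4067) = 865.16/1006 = 0.86
a = 4127.62 − 0.86(4067) = 4127.62 − 3497.62 = 630
C = 630 + 0.86(6597) = 630 + 5673.42 = 6303.42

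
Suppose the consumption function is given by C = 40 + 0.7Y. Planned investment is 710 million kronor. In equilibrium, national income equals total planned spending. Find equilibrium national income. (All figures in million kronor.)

Y = C + I = 40 + 0.7Y + 710
Y − 0.7Y = 750
0.3Y = 750, so Y = 750/0.3 = 2500

Y = 2500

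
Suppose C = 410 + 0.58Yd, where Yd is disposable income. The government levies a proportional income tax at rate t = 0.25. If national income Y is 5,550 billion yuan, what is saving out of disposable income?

S = 1338.25

Yd = (1 − 0.25)(5550) = 0.75(5550) = 4162.5
C = 410 + 0.58(4162.5) = 410 + 2414.25 = 2824.25
S = Yd − C = 4162.5 − 2824.25 = 1338.25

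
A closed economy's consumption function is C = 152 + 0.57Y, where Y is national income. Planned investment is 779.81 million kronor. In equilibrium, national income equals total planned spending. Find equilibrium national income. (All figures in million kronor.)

Y = C + I = 152 + 0.57Y + 779.81
Y − 0.57Y = 931.81
0.43Y = 931.81, so Y = 931.81/0.43 = 2167

Y = 2167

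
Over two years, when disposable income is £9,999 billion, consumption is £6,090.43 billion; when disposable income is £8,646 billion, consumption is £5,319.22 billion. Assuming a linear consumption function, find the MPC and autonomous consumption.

MPC = ΔC/ΔY = (6090.43 − 5319.22)/(9999 − 8646) = 771.21/1353 = 0.57
a = C − MPC·Y = 5319.22 − 0.57(8646) = 5319.22 − 4928.22 = 391

MPC = 0.57; a = 391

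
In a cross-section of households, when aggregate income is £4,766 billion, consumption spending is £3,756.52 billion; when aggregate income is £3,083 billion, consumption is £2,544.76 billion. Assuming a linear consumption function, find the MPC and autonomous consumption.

MPC = 0.72; a = 325

MPC = ΔC/ΔY = (3756.52 − 2544.76)/(4766 − 3083) = 1211.76/1683 = 0.72
a = C − MPC·Y = 2544.76 − 0.72(3083) = 2544.76 − 2219.76 = 325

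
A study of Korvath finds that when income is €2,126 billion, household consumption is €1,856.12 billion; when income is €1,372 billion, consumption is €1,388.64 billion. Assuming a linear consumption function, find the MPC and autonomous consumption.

MPC = 0.62; a = 538

MPC = ΔC/ΔY = (1856.12 − 1388.64)/(2126 − 1372) = 467.48/754 = 0.62
a = C − MPC·Y = 1388.64 − 0.62(1372) = 1388.64 − 850.64 = 538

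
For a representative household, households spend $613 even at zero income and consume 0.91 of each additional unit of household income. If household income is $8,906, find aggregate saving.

S = 188.54

C = 613 + 0.91(8906) = 613 + 8104.46 = 8717.46
S = Y − C = 8906 − 8717.46 = 188.54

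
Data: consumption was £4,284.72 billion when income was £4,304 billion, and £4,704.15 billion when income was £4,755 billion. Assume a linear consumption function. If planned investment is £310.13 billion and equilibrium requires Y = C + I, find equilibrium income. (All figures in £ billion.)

Y = 8459

MPC = (4704.15 − 4284.72)/(4755 − 4304) = 419.43/451 = 0.93
a = 4284.72 − 0.93(4304) = 282
Equilibrium: Y = 282 + 0.93Y + 310.13
0.07Y = 592.13, so Y = 592.13/0.07 = 8459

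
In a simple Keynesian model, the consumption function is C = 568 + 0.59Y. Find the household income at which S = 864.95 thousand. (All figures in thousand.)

Y = 3495

S = Y − C = -568 + 0.41Y
-568 + 0.41Y = 864.95, so 0.41Y = 1432.95 and Y = 3495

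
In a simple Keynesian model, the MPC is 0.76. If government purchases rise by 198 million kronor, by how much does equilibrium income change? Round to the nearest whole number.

ΔY ≈ 825

The multiplier is 1/(1 − MPC) = 1/0.24.
ΔY = 198/0.24 = 825.00 ≈ 825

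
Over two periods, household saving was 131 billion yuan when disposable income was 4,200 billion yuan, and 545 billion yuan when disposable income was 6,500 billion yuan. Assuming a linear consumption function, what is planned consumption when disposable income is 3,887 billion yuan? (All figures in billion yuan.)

C = 3812.34

MPS = ΔS/ΔY = (545 − 131)/(6500 − 4200) = 414/2300 = 0.18
MPC = 1 − MPS = 0.82
Autonomous saving = 131 − 0.18(4200) = -625, so a = 625
C = 625 + 0.82(3887) = 625 + 3187.34 = 3812.34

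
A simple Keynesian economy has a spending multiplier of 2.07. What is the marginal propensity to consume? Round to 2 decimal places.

k = 1/(1 − MPC), so 1 − MPC = 1/k = 1/2.07 = 0.4831
MPC = 1 − 0.4831 = 0.52

MPC = 0.52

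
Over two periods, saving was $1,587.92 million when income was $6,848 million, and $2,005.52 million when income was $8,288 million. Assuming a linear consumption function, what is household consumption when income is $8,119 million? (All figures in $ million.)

MPS = ΔS/ΔY = (2005.52 − 1587.92)/(8288 − 6848) = 417.6/1440 = 0.29
MPC = 1 − MPS = 0.71
Autonomous saving = 1587.92 − 0.29(6848) = -398, so a = 398
C = 398 + 0.71(8119) = 398 + 5764.49 = 6162.49

C = 6162.49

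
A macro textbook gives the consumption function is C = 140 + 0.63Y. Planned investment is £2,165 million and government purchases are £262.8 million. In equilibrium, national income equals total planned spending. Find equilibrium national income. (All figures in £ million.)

Y = C + I + G = 140 + 0.63Y + 2165 + 262.8
Y − 0.63Y = 2567.8
0.37Y = 2567.8, so Y = 2567.8/0.37 = 6940

Y = 6940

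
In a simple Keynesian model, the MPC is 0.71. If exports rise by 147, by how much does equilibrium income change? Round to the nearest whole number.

The multiplier is 1/(1 − MPC) = 1/0.29.
ΔY = 147/0.29 = 506.90 ≈ 507

ΔY ≈ 507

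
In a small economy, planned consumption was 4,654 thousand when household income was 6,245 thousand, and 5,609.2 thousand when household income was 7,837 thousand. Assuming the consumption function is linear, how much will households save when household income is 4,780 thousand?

MPC = (5609.2 − 4654)/(7837 − 6245) = 955.2/1592 = 0.6
a = 4654 − 0.6(6245) = 4654 − 3747 = 907
C = 907 + 0.6(4780) = 3775
S = 4780 − 3775 = 1005

S = 1005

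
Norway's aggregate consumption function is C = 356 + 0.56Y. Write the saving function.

S = -356 + 0.44Y

S = Y − C = Y − (356 + 0.56Y) = -356 + (1 − 0.56)Y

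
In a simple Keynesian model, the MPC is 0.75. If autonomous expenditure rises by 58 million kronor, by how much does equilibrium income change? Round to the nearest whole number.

ΔY ≈ 232

The multiplier is 1/(1 − MPC) = 1/0.25.
ΔY = 58/0.25 = 232.00 ≈ 232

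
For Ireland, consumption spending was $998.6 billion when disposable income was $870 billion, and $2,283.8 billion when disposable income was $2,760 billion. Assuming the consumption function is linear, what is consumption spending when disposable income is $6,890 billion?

C = 5092.2

MPC = (2283.8 − 998.6)/(2760 − 870) = 1285.2/1890 = 0.68
a = 998.6 − 0.68(870) = 998.6 − 591.6 = 407
C = 407 + 0.68(6890) = 407 + 4685.2 = 5092.2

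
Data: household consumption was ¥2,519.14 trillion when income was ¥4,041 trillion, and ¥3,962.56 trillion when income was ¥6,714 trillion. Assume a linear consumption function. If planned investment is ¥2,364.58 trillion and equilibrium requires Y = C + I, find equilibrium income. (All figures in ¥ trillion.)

MPC = (3962.56 − 2519.14)/(6714 − 4041) = 1443.42/2673 = 0.54
a = 2519.14 − 0.54(4041) = 337
Equilibrium: Y = 337 + 0.54Y + 2364.58
0.46Y = 2701.58, so Y = 2701.58/0.46 = 5873

Y = 5873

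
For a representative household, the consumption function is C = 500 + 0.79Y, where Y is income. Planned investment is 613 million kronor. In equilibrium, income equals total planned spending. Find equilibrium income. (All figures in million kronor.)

Y = C + I = 500 + 0.79Y + 613
Y − 0.79Y = 1113
0.21Y = 1113, so Y = 1113/0.21 = 5300

Y = 5300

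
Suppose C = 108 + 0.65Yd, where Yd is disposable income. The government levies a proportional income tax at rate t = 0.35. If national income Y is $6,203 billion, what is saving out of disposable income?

S = 1303.1825

Yd = (1 − 0.35)(6203) = 0.65(6203) = 4031.95
C = 108 + 0.65(4031.95) = 108 + 2620.7675 = 2728.7675
S = Yd − C = 4031.95 − 2728.7675 = 1303.1825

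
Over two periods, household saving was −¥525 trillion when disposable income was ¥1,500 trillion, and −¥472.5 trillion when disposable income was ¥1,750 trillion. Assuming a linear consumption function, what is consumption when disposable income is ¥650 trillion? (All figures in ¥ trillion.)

MPS = ΔS/ΔY = (-472.5 − (-525))/(1750 − 1500) = 52.5/250 = 0.21
MPC = 1 − MPS = 0.79
Autonomous saving = -525 − 0.21(1500) = -840, so a = 840
C = 840 + 0.79(650) = 840 + 513.5 = 1353.5

C = 1353.5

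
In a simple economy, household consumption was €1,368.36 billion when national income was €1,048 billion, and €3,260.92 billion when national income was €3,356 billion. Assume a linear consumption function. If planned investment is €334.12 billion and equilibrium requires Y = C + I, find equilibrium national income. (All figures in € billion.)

Y = 4684

MPC = (3260.92 − 1368.36)/(3356 − 1048) = 1892.56/2308 = 0.82
a = 1368.36 − 0.82(1048) = 509
Equilibrium: Y = 509 + 0.82Y + 334.12
0.18Y = 843.12, so Y = 843.12/0.18 = 4684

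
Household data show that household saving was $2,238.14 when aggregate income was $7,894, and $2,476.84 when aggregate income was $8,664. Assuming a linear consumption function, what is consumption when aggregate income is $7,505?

C = 5387.45

MPS = ΔS/ΔY = (2476.84 − 2238.14)/(8664 − 7894) = 238.7/770 = 0.31
MPC = 1 − MPS = 0.69
Autonomous saving = 2238.14 − 0.31(7894) = -209, so a = 209
C = 209 + 0.69(7505) = 209 + 5178.45 = 5387.45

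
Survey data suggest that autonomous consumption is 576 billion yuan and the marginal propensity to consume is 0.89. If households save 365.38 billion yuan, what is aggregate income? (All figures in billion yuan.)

Y = 8558

S = Y − C = -576 + 0.11Y
-576 + 0.11Y = 365.38, so 0.11Y = 941.38 and Y = 8558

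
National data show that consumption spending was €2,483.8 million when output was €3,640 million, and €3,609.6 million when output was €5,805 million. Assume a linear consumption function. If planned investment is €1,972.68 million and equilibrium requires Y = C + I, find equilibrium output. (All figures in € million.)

MPC = (3609.6 − 2483.8)/(5805 − 3640) = 1125.8/2165 = 0.52
a = 2483.8 − 0.52(3640) = 591
Equilibrium: Y = 591 + 0.52Y + 1972.68
0.48Y = 2563.68, so Y = 2563.68/0.48 = 5341

Y = 5341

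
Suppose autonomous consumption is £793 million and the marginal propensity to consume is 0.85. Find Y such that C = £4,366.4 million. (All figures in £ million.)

793 + 0.85Y = 4366.4
0.85Y = 3573.4, so Y = 3573.4/0.85 = 4204

Y = 4204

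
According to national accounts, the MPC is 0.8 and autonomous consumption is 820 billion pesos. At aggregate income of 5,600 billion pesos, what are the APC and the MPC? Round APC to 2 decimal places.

APC = 0.95; MPC = 0.8

MPC = 0.8 (the slope of the consumption function)
C = 820 + 0.8(5600) = 5300, so APC = 5300/5600 = 0.95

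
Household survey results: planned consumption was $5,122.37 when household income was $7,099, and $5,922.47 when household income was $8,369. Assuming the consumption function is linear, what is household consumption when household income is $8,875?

MPC = (5922.47 − 5122.37)/(8369 − 7099) = 800.1/1270 = 0.63
a = 5122.37 − 0.63(7099) = 5122.37 − 4472.37 = 650
C = 650 + 0.63(8875) = 650 + 5591.25 = 6241.25

C = 6241.25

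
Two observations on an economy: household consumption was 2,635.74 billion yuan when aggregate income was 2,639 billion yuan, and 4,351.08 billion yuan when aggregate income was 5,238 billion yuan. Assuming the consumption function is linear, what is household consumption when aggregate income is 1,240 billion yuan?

MPC = (4351.08 − 2635.74)/(5238 − 2639) = 1715.34/2599 = 0.66
a = 2635.74 − 0.66(2639) = 2635.74 − 1741.74 = 894
C = 894 + 0.66(1240) = 894 + 818.4 = 1712.4

C = 1712.4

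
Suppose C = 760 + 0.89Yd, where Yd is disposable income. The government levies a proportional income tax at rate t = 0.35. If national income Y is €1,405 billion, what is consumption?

Yd = (1 − 0.35)(1405) = 0.65(1405) = 913.25
C = 760 + 0.89(913.25) = 760 + 812.7925 = 1572.7925

C = 1572.7925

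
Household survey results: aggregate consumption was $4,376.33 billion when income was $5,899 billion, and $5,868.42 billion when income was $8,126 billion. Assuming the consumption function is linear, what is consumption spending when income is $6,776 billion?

C = 4963.92

MPC = (5868.42 − 4376.33)/(8126 − 5899) = 1492.09/2227 = 0.67
a = 4376.33 − 0.67(5899) = 4376.33 − 3952.33 = 424
C = 424 + 0.67(6776) = 424 + 4539.92 = 4963.92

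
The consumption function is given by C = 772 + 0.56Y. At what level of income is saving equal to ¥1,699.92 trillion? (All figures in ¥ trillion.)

Y = 5618

S = Y − C = -772 + 0.44Y
-772 + 0.44Y = 1699.92, so 0.44Y = 2471.92 and Y = 5618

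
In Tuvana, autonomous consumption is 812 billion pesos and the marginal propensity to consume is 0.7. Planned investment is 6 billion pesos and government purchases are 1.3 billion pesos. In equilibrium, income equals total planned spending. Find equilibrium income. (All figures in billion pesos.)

Y = 2731

Y = C + I + G = 812 + 0.7Y + 6 + 1.3
Y − 0.7Y = 819.3
0.3Y = 819.3, so Y = 819.3/0.3 = 2731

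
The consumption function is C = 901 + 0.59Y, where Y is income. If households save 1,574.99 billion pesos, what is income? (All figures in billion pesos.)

S = Y − C = -901 + 0.41Y
-901 + 0.41Y = 1574.99, so 0.41Y = 2475.99 and Y = 6039

Y = 6039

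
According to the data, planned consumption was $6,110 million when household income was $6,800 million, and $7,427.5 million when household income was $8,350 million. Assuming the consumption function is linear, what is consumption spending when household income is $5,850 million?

C = 5302.5

MPC = (7427.5 − 6110)/(8350 − 6800) = 1317.5/1550 = 0.85
a = 6110 − 0.85(6800) = 6110 − 5780 = 330
C = 330 + 0.85(5850) = 330 + 4972.5 = 5302.5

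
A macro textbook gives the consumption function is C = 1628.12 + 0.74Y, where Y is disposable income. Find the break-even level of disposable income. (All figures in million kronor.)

Y = 6262

At break-even, C = Y: 1628.12 + 0.74Y = Y
0.26Y = 1628.12, so Y = 1628.12/0.26 = 6262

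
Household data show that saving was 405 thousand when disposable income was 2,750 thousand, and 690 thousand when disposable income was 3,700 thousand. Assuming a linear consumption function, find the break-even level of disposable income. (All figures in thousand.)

MPS = ΔS/ΔY = (690 − 405)/(3700 − 2750) = 285/950 = 0.3
MPC = 1 − MPS = 0.7
From S(2750) = 405: −a + 0.3(2750) = 405, so a = 825 − 405 = 420
Break-even (S = 0): Y = a/MPS = 420/0.3 = 1400

Y = 1400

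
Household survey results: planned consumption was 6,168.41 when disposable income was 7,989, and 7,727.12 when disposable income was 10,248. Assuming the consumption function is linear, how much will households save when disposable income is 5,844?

S = 1155.64

MPC = (7727.12 − 6168.41)/(10248 − 7989) = 1558.71/2259 = 0.69
a = 6168.41 − 0.69(7989) = 6168.41 − 5512.41 = 656
C = 656 + 0.69(5844) = 4688.36
S = 5844 − 4688.36 = 1155.64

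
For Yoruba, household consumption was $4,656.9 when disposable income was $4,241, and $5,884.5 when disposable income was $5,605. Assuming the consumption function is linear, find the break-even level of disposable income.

Y = 8400

MPC = (5884.5 − 4656.9)/(5605 − 4241) = 1227.6/1364 = 0.9
a = 4656.9 − 0.9(4241) = 4656.9 − 3816.9 = 840
Break-even: Y = a/(1−MPC) = 840/0.1 = 8400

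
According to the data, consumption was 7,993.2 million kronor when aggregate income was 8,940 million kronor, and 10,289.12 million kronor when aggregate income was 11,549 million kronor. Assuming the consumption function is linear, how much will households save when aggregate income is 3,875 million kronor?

S = 339

MPC = (10289.12 − 7993.2)/(11549 − 8940) = 2295.92/2609 = 0.88
a = 7993.2 − 0.88(8940) = 7993.2 − 7867.2 = 126
C = 126 + 0.88(3875) = 3536
S = 3875 − 3536 = 339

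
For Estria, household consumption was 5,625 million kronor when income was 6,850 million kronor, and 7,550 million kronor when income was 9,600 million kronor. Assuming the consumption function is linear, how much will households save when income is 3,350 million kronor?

S = 175

MPC = (7550 − 5625)/(9600 − 6850) = 1925/2750 = 0.7
a = 5625 − 0.7(6850) = 5625 − 4795 = 830
C = 830 + 0.7(3350) = 3175
S = 3350 − 3175 = 175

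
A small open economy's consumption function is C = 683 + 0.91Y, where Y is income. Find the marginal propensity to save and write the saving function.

MPS = 0.09; S = -683 + 0.09Y

MPS = 1 − MPC = 1 − 0.91 = 0.09
S = Y − C = -683 + 0.09Y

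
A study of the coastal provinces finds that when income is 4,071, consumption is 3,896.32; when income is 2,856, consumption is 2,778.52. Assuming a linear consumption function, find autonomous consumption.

a = 151

MPC = ΔC/ΔY = (3896.32 − 2778.52)/(4071 − 2856) = 1117.8/1215 = 0.92
a = C − MPC·Y = 2778.52 − 0.92(2856) = 2778.52 − 2627.52 = 151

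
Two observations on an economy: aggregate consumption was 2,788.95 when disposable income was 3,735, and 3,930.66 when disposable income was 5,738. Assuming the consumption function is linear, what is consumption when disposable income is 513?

MPC = (3930.66 − 2788.95)/(5738 − 3735) = 1141.71/2003 = 0.57
a = 2788.95 − 0.57(3735) = 2788.95 − 2128.95 = 660
C = 660 + 0.57(513) = 660 + 292.41 = 952.41

C = 952.41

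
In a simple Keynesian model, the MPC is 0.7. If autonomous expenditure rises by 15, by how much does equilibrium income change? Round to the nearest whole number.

The multiplier is 1/(1 − MPC) = 1/0.3.
ΔY = 15/0.3 = 50.00 ≈ 50

ΔY ≈ 50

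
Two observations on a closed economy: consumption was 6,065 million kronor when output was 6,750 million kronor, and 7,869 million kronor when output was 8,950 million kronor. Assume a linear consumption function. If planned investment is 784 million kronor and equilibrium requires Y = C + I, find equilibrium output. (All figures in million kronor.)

Y = 7300

MPC = (7869 − 6065)/(8950 − 6750) = 1804/2200 = 0.82
a = 6065 − 0.82(6750) = 530
Equilibrium: Y = 530 + 0.82Y + 784
0.18Y = 1314, so Y = 1314/0.18 = 7300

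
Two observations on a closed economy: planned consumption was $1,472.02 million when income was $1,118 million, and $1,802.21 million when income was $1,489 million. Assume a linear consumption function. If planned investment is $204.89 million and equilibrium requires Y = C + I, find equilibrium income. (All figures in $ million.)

MPC = (1802.21 − 1472.02)/(1489 − 1118) = 330.19/371 = 0.89
a = 1472.02 − 0.89(1118) = 477
Equilibrium: Y = 477 + 0.89Y + 204.89
0.11Y = 681.89, so Y = 681.89/0.11 = 6199

Y = 6199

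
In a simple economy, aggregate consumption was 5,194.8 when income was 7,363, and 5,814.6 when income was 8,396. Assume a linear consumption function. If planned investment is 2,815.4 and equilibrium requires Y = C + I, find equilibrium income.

MPC = (5814.6 − 5194.8)/(8396 − 7363) = 619.8/1033 = 0.6
a = 5194.8 − 0.6(7363) = 777
Equilibrium: Y = 777 + 0.6Y + 2815.4
0.4Y = 3592.4, so Y = 3592.4/0.4 = 8981

Y = 8981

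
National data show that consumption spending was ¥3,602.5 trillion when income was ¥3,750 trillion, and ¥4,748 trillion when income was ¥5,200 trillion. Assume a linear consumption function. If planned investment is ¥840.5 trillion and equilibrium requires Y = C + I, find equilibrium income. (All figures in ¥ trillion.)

MPC = (4748 − 3602.5)/(5200 − 3750) = 1145.5/1450 = 0.79
a = 3602.5 − 0.79(3750) = 640
Equilibrium: Y = 640 + 0.79Y + 840.5
0.21Y = 1480.5, so Y = 1480.5/0.21 = 7050

Y = 7050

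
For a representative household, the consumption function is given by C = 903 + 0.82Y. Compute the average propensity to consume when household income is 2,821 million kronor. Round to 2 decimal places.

C = 903 + 0.82(2821) = 3216.22
APC = C/Y = 3216.22/2821 = 1.14

APC = 1.14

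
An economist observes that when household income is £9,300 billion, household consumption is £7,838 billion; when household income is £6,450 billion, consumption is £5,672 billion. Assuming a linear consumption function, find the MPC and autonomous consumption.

MPC = ΔC/ΔY = (7838 − 5672)/(9300 − 6450) = 2166/2850 = 0.76
a = C − MPC·Y = 5672 − 0.76(6450) = 5672 − 4902 = 770

MPC = 0.76; a = 770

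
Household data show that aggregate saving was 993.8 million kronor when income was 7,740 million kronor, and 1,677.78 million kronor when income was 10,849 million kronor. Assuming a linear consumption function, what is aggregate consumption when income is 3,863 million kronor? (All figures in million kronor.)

MPS = ΔS/ΔY = (1677.78 − 993.8)/(10849 − 7740) = 683.98/3109 = 0.22
MPC = 1 − MPS = 0.78
Autonomous saving = 993.8 − 0.22(7740) = -709, so a = 709
C = 709 + 0.78(3863) = 709 + 3013.14 = 3722.14

C = 3722.14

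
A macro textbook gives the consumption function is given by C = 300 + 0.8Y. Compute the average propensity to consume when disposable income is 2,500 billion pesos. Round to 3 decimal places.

C = 300 + 0.8(2500) = 2300
APC = C/Y = 2300/2500 = 0.920

APC = 0.920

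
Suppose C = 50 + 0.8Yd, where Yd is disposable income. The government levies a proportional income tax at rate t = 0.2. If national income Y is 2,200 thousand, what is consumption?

C = 1458

Yd = (1 − 0.2)(2200) = 0.8(2200) = 1760
C = 50 + 0.8(1760) = 50 + 1408 = 1458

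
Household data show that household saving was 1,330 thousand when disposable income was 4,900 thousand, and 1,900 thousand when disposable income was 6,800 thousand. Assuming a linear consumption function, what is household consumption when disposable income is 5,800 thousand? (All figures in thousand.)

MPS = ΔS/ΔY = (1900 − 1330)/(6800 − 4900) = 570/1900 = 0.3
MPC = 1 − MPS = 0.7
Autonomous saving = 1330 − 0.3(4900) = -140, so a = 140
C = 140 + 0.7(5800) = 140 + 4060 = 4200

C = 4200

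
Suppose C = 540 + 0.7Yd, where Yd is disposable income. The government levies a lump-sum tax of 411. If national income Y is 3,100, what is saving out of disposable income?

Yd = Y − T = 3100 − 411 = 2689
C = 540 + 0.7(2689) = 540 + 1882.3 = 2422.3
S = Yd − C = 2689 − 2422.3 = 266.7

S = 266.7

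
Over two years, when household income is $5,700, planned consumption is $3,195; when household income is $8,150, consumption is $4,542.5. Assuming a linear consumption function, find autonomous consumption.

a = 60

MPC = ΔC/ΔY = (4542.5 − 3195)/(8150 − 5700) = 1347.5/2450 = 0.55
a = C − MPC·Y = 3195 − 0.55(5700) = 3195 − 3135 = 60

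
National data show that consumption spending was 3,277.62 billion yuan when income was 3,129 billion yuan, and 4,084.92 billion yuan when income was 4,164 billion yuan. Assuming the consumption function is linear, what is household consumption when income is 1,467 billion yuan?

C = 1981.26

MPC = (4084.92 − 3277.62)/(4164 − 3129) = 807.3/1035 = 0.78
a = 3277.62 − 0.78(3129) = 3277.62 − 2440.62 = 837
C = 837 + 0.78(1467) = 837 + 1144.26 = 1981.26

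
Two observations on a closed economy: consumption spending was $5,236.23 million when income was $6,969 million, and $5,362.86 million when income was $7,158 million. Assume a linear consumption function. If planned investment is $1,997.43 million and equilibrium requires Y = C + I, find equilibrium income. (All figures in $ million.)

MPC = (5362.86 − 5236.23)/(7158 − 6969) = 126.63/189 = 0.67
a = 5236.23 − 0.67(6969) = 567
Equilibrium: Y = 567 + 0.67Y + 1997.43
0.33Y = 2564.43, so Y = 2564.43/0.33 = 7771

Y = 7771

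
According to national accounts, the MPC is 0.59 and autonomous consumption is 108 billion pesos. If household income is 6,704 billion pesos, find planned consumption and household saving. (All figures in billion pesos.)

C = 108 + 0.59(6704) = 108 + 3955.36 = 4063.36
S = Y − C = 6704 − 4063.36 = 2640.64

C = 4063.36; S = 2640.64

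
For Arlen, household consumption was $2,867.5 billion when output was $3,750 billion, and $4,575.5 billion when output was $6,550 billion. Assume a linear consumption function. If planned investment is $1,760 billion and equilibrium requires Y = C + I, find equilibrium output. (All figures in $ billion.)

MPC = (4575.5 − 2867.5)/(6550 − 3750) = 1708/2800 = 0.61
a = 2867.5 − 0.61(3750) = 580
Equilibrium: Y = 580 + 0.61Y + 1760
0.39Y = 2340, so Y = 2340/0.39 = 6000

Y = 6000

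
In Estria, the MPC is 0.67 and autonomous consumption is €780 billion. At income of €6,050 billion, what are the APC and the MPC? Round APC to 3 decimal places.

MPC = 0.67 (the slope of the consumption function)
C = 780 + 0.67(6050) = 4833.5, so APC = 4833.5/6050 = 0.799

APC = 0.799; MPC = 0.67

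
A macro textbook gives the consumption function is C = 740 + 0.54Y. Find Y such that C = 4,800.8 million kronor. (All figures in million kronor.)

740 + 0.54Y = 4800.8
0.54Y = 4060.8, so Y = 4060.8/0.54 = 7520

Y = 7520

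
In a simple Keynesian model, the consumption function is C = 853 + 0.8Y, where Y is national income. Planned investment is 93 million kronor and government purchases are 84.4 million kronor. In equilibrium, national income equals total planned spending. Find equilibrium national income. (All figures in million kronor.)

Y = 5152

Y = C + I + G = 853 + 0.8Y + 93 + 84.4
Y − 0.8Y = 1030.4
0.2Y = 1030.4, so Y = 1030.4/0.2 = 5152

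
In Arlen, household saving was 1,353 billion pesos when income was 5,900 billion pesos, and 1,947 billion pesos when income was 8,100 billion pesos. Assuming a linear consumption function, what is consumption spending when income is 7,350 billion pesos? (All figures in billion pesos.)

MPS = ΔS/ΔY = (1947 − 1353)/(8100 − 5900) = 594/2200 = 0.27
MPC = 1 − MPS = 0.73
Autonomous saving = 1353 − 0.27(5900) = -240, so a = 240
C = 240 + 0.73(7350) = 240 + 5365.5 = 5605.5

C = 5605.5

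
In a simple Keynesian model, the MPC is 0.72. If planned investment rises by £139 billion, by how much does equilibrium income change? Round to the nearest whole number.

The multiplier is 1/(1 − MPC) = 1/0.28.
ΔY = 139/0.28 = 496.43 ≈ 496

ΔY ≈ 496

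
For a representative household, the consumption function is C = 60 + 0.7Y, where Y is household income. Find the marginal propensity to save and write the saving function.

MPS = 1 − MPC = 1 − 0.7 = 0.3
S = Y − C = -60 + 0.3Y

MPS = 0.3; S = -60 + 0.3Y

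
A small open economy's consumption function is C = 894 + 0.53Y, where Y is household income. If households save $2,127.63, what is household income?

Y = 6429

S = Y − C = -894 + 0.47Y
-894 + 0.47Y = 2127.63, so 0.47Y = 3021.63 and Y = 6429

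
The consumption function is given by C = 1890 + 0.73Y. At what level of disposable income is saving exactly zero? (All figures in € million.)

Y = 7000

At break-even, C = Y: 1890 + 0.73Y = Y
0.27Y = 1890, so Y = 1890/0.27 = 7000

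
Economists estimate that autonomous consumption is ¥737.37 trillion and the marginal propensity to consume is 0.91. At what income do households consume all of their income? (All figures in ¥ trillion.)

At break-even, C = Y: 737.37 + 0.91Y = Y
0.09Y = 737.37, so Y = 737.37/0.09 = 8193

Y = 8193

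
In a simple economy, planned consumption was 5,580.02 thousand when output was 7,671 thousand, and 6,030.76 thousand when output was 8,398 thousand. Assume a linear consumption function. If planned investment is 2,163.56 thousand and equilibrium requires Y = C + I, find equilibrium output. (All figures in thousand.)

Y = 7862

MPC = (6030.76 − 5580.02)/(8398 − 7671) = 450.74/727 = 0.62
a = 5580.02 − 0.62(7671) = 824
Equilibrium: Y = 824 + 0.62Y + 2163.56
0.38Y = 2987.56, so Y = 2987.56/0.38 = 7862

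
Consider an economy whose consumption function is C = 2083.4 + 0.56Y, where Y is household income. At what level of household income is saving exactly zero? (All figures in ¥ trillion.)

At break-even, C = Y: 2083.4 + 0.56Y = Y
0.44Y = 2083.4, so Y = 2083.4/0.44 = 4735

Y = 4735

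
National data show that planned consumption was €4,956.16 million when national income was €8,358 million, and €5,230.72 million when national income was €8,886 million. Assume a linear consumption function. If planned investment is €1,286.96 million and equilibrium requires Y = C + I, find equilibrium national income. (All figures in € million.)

Y = 3952

MPC = (5230.72 − 4956.16)/(8886 − 8358) = 274.56/528 = 0.52
a = 4956.16 − 0.52(8358) = 610
Equilibrium: Y = 610 + 0.52Y + 1286.96
0.48Y = 1896.96, so Y = 1896.96/0.48 = 3952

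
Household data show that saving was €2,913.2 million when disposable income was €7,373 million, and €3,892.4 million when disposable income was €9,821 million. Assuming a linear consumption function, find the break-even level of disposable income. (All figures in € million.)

MPS = ΔS/ΔY = (3892.4 − 2913.2)/(9821 − 7373) = 979.2/2448 = 0.4
MPC = 1 − MPS = 0.6
From S(7373) = 2913.2: −a + 0.4(7373) = 2913.2, so a = 2949.2 − 2913.2 = 36
Break-even (S = 0): Y = a/MPS = 36/0.4 = 90

Y = 90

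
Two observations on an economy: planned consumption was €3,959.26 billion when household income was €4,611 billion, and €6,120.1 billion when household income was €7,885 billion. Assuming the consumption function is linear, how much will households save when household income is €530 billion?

S = -735.8

MPC = (6120.1 − 3959.26)/(7885 − 4611) = 2160.84/3274 = 0.66
a = 3959.26 − 0.66(4611) = 3959.26 − 3043.26 = 916
C = 916 + 0.66(530) = 1265.8
S = 530 − 1265.8 = -735.8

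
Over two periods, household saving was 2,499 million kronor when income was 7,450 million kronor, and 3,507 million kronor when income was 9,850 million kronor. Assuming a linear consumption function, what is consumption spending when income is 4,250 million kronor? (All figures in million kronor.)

C = 3095

MPS = ΔS/ΔY = (3507 − 2499)/(9850 − 7450) = 1008/2400 = 0.42
MPC = 1 − MPS = 0.58
Autonomous saving = 2499 − 0.42(7450) = -630, so a = 630
C = 630 + 0.58(4250) = 630 + 2465 = 3095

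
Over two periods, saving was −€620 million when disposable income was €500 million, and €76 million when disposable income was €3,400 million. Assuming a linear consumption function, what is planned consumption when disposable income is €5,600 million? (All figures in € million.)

MPS = ΔS/ΔY = (76 − (-620))/(3400 − 500) = 696/2900 = 0.24
MPC = 1 − MPS = 0.76
Autonomous saving = -620 − 0.24(500) = -740, so a = 740
C = 740 + 0.76(5600) = 740 + 4256 = 4996

C = 4996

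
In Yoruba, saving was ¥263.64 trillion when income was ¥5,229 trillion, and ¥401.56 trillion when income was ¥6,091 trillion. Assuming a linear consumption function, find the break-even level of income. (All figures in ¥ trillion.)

MPS = ΔS/ΔY = (401.56 − 263.64)/(6091 − 5229) = 137.92/862 = 0.16
MPC = 1 − MPS = 0.84
From S(5229) = 263.64: −a + 0.16(5229) = 263.64, so a = 836.64 − 263.64 = 573
Break-even (S = 0): Y = a/MPS = 573/0.16 = 3581.25

Y = 3581.25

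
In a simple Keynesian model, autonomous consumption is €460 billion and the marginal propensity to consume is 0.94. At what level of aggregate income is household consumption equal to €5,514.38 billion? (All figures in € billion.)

Y = 5377

460 + 0.94Y = 5514.38
0.94Y = 5054.38, so Y = 5054.38/0.94 = 5377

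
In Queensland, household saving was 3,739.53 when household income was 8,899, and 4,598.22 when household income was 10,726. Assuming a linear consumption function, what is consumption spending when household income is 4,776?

MPS = ΔS/ΔY = (4598.22 − 3739.53)/(10726 − 8899) = 858.69/1827 = 0.47
MPC = 1 − MPS = 0.53
Autonomous saving = 3739.53 − 0.47(8899) = -443, so a = 443
C = 443 + 0.53(4776) = 443 + 2531.28 = 2974.28

C = 2974.28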